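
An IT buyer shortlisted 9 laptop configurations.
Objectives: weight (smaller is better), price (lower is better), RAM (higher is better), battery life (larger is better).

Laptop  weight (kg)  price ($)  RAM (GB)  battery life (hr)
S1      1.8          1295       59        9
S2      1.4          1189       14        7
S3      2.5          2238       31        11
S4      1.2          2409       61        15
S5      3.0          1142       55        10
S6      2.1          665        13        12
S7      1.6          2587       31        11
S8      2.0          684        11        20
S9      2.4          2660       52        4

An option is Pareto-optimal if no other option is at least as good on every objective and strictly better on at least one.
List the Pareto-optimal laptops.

S1: not dominated.
S2: not dominated.
S3: not dominated.
S4: not dominated (best weight).
S5: not dominated.
S6: not dominated (best price).
S7: dominated by S4 (weight 1.2≤1.6, price 2409≤2587, RAM 61≥31, battery life 15≥11).
S8: not dominated (best battery life).
S9: dominated by S1 (weight 1.8≤2.4, price 1295≤2660, RAM 59≥52, battery life 9≥4).

S1, S2, S3, S4, S5, S6, S8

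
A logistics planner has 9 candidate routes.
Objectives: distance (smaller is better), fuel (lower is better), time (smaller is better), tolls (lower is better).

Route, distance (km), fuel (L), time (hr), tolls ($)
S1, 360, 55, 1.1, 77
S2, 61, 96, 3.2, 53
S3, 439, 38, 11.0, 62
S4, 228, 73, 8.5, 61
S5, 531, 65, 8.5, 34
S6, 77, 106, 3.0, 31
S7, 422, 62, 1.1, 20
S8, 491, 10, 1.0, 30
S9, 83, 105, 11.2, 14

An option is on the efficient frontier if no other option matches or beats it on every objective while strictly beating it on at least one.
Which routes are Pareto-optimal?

S1: not dominated.
S2: not dominated (best distance).
S3: not dominated.
S4: not dominated.
S5: dominated by S7 (distance 422≤531, fuel 62≤65, time 1.1≤8.5, tolls 20≤34).
S6: not dominated.
S7: not dominated.
S8: not dominated (best fuel).
S9: not dominated (best tolls).

S1, S2, S3, S4, S6, S7, S8, S9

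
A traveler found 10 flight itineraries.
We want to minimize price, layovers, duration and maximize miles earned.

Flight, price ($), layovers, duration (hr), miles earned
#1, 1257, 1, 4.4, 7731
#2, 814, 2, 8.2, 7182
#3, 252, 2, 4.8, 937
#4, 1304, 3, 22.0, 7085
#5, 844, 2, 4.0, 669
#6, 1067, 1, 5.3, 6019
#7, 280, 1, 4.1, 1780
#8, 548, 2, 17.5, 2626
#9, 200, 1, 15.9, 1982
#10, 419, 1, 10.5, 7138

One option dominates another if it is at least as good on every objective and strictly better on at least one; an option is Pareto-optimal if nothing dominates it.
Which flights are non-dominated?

#1, #2, #3, #5, #6, #7, #9, #10

#1: not dominated (best miles earned).
#2: not dominated.
#3: not dominated.
#4: dominated by #1 (price 1257≤1304, layovers 1≤3, duration 4.4≤22.0, miles earned 7731≥7085).
#5: not dominated (best duration).
#6: not dominated.
#7: not dominated.
#8: dominated by #10 (price 419≤548, layovers 1≤2, duration 10.5≤17.5, miles earned 7138≥2626).
#9: not dominated (best price).
#10: not dominated.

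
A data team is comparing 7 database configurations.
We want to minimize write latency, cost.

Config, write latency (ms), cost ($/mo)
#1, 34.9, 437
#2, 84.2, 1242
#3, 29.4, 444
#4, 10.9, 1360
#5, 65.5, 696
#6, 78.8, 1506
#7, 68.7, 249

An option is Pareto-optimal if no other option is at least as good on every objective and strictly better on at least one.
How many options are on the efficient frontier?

#1: not dominated.
#2: dominated by #1 (write latency 34.9≤84.2, cost 437≤1242).
#3: not dominated.
#4: not dominated (best write latency).
#5: dominated by #1 (write latency 34.9≤65.5, cost 437≤696).
#6: dominated by #1 (write latency 34.9≤78.8, cost 437≤1506).
#7: not dominated (best cost).
Pareto-optimal: #1, #3, #4, #7 → 4.

4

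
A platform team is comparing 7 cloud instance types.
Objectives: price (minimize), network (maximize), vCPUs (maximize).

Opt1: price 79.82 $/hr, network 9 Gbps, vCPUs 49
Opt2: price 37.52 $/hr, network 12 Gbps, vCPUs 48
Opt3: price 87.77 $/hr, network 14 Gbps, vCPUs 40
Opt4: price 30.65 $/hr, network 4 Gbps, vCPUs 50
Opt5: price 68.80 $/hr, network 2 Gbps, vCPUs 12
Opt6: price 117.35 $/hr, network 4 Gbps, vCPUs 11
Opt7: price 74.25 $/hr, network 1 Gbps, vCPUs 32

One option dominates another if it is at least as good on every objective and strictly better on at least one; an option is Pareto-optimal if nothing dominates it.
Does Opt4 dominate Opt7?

Yes

Opt4 vs Opt7: price 30.65≤74.25, network 4≥1, vCPUs 50≥32 — Opt4 is at least as good on every objective with at least one strict improvement.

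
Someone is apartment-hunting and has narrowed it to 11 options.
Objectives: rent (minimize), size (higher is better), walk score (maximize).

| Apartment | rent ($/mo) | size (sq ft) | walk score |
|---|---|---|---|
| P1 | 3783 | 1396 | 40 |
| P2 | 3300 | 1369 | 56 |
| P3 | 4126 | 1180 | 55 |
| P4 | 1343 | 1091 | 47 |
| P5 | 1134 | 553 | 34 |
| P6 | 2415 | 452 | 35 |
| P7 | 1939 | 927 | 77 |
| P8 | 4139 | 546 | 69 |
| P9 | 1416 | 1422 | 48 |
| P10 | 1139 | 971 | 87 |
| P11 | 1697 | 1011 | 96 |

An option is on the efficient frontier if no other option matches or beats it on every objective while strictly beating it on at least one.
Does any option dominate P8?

Yes

P7 vs P8: rent 1939≤4139, size 927≥546, walk score 77≥69 — P7 is at least as good on every objective and strictly better on at least one, so P7 dominates P8.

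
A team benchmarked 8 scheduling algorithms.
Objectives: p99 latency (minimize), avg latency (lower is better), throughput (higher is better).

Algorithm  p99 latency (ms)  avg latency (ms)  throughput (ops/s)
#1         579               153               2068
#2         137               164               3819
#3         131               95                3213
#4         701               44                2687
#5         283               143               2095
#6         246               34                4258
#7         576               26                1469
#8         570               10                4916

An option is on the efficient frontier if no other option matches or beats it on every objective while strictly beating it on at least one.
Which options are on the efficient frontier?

#1: dominated by #3 (p99 latency 131≤579, avg latency 95≤153, throughput 3213≥2068).
#2: not dominated.
#3: not dominated (best p99 latency).
#4: dominated by #6 (p99 latency 246≤701, avg latency 34≤44, throughput 4258≥2687).
#5: dominated by #3 (p99 latency 131≤283, avg latency 95≤143, throughput 3213≥2095).
#6: not dominated.
#7: dominated by #8 (p99 latency 570≤576, avg latency 10≤26, throughput 4916≥1469).
#8: not dominated (best avg latency).

#2, #3, #6, #8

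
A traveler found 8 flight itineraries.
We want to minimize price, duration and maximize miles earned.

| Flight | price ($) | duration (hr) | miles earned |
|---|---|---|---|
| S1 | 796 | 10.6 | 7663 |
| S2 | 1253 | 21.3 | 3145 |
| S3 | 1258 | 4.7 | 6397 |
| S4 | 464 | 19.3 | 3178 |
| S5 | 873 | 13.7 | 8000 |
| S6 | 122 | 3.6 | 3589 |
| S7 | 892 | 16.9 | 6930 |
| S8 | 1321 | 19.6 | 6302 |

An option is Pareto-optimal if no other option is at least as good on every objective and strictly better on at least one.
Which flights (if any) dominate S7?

S1: price 796≤892, duration 10.6≤16.9, miles earned 7663≥6930 — dominates S7.
S5: price 873≤892, duration 13.7≤16.9, miles earned 8000≥6930 — dominates S7.
Others (S2, S3, S4, S6, S8) are each worse than S7 on at least one objective.

S1, S5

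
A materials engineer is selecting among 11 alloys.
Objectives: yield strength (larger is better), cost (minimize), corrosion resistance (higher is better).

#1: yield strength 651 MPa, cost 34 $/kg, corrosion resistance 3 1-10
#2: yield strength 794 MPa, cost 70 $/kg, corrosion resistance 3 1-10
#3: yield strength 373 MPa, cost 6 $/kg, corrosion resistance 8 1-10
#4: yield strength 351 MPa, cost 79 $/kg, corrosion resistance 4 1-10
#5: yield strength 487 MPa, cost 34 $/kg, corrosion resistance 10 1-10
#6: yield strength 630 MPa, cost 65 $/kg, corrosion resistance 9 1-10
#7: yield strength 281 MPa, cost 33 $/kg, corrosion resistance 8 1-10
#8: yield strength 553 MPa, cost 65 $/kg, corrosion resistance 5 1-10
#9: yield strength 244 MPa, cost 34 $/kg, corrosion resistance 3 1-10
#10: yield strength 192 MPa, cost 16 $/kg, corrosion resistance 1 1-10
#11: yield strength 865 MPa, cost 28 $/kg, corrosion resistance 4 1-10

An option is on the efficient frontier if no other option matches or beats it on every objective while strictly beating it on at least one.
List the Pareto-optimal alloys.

#1: dominated by #11 (yield strength 865≥651, cost 28≤34, corrosion resistance 4≥3).
#2: dominated by #11 (yield strength 865≥794, cost 28≤70, corrosion resistance 4≥3).
#3: not dominated (best cost).
#4: dominated by #3 (yield strength 373≥351, cost 6≤79, corrosion resistance 8≥4).
#5: not dominated (best corrosion resistance).
#6: not dominated.
#7: dominated by #3 (yield strength 373≥281, cost 6≤33, corrosion resistance 8≥8).
#8: dominated by #6 (yield strength 630≥553, cost 65≤65, corrosion resistance 9≥5).
#9: dominated by #1 (yield strength 651≥244, cost 34≤34, corrosion resistance 3≥3).
#10: dominated by #3 (yield strength 373≥192, cost 6≤16, corrosion resistance 8≥1).
#11: not dominated (best yield strength).

#3, #5, #6, #11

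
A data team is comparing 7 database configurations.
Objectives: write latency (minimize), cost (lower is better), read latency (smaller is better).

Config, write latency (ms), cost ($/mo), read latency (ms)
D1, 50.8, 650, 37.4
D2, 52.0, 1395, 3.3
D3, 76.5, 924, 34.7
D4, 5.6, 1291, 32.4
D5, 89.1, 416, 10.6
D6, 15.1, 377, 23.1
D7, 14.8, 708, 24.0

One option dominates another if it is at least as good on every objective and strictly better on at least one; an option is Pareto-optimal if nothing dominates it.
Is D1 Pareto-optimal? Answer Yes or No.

D6 vs D1: write latency 15.1≤50.8, cost 377≤650, read latency 23.1≤37.4 — D6 is at least as good on every objective and strictly better on at least one, so D6 dominates D1.

No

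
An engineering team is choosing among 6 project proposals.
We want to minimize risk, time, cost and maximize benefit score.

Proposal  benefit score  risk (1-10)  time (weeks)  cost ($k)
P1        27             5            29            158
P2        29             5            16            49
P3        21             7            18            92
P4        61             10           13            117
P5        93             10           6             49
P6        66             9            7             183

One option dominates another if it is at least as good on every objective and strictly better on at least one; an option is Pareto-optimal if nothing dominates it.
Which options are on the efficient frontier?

P1: dominated by P2 (benefit score 29≥27, risk 5≤5, time 16≤29, cost 49≤158).
P2: not dominated.
P3: dominated by P2 (benefit score 29≥21, risk 5≤7, time 16≤18, cost 49≤92).
P4: dominated by P5 (benefit score 93≥61, risk 10≤10, time 6≤13, cost 49≤117).
P5: not dominated (best benefit score).
P6: not dominated.

P2, P5, P6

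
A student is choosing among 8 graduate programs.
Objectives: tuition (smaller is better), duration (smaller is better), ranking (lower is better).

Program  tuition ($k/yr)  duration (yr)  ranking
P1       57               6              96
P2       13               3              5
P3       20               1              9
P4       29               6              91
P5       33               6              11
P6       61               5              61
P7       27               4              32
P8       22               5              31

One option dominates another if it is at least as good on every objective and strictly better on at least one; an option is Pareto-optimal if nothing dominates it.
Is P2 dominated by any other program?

P1: worse on tuition (57 vs 13).
P3: worse on tuition (20 vs 13).
P4: worse on tuition (29 vs 13).
P5: worse on tuition (33 vs 13).
P6: worse on tuition (61 vs 13).
P7: worse on tuition (27 vs 13).
P8: worse on tuition (22 vs 13).
No option is at least as good as P2 on every objective and strictly better on one.

No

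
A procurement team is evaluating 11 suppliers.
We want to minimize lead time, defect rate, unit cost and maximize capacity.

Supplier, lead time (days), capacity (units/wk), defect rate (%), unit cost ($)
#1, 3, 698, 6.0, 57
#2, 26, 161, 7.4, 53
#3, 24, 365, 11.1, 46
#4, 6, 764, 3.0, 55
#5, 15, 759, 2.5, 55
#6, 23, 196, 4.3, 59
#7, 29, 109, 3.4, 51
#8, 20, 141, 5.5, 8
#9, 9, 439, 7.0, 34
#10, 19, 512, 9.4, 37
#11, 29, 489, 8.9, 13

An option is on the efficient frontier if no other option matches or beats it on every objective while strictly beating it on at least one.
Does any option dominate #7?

#1: worse on defect rate (6.0 vs 3.4).
#2: worse on defect rate (7.4 vs 3.4).
#3: worse on defect rate (11.1 vs 3.4).
#4: worse on unit cost (55 vs 51).
#5: worse on unit cost (55 vs 51).
#6: worse on defect rate (4.3 vs 3.4).
#8: worse on defect rate (5.5 vs 3.4).
#9: worse on defect rate (7.0 vs 3.4).
#10: worse on defect rate (9.4 vs 3.4).
#11: worse on defect rate (8.9 vs 3.4).
No option is at least as good as #7 on every objective and strictly better on one.

No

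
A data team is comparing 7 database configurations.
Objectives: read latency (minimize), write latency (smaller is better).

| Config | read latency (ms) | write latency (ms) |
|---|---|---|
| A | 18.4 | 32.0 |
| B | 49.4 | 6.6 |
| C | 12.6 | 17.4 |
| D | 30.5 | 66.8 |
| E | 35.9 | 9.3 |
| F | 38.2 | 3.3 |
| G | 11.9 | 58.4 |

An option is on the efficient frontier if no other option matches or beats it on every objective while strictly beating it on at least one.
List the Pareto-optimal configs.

A: dominated by C (read latency 12.6≤18.4, write latency 17.4≤32.0).
B: dominated by F (read latency 38.2≤49.4, write latency 3.3≤6.6).
C: not dominated.
D: dominated by A (read latency 18.4≤30.5, write latency 32.0≤66.8).
E: not dominated.
F: not dominated (best write latency).
G: not dominated (best read latency).

C, E, F, G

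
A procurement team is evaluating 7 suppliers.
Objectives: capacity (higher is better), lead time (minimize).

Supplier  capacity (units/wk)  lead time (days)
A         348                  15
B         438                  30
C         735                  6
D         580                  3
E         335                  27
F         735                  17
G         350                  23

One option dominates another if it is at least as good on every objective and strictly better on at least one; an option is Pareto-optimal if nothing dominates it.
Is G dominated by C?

Yes

C vs G: capacity 735≥350, lead time 6≤23 — C is at least as good on every objective with at least one strict improvement.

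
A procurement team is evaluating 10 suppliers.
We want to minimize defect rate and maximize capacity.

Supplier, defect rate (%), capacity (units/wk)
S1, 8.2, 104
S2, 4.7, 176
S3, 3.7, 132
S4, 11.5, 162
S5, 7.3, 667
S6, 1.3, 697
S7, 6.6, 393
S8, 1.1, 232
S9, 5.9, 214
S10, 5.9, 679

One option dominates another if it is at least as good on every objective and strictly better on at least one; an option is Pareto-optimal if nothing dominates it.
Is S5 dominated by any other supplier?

Yes

S6 vs S5: defect rate 1.3≤7.3, capacity 697≥667 — S6 is at least as good on every objective and strictly better on at least one, so S6 dominates S5.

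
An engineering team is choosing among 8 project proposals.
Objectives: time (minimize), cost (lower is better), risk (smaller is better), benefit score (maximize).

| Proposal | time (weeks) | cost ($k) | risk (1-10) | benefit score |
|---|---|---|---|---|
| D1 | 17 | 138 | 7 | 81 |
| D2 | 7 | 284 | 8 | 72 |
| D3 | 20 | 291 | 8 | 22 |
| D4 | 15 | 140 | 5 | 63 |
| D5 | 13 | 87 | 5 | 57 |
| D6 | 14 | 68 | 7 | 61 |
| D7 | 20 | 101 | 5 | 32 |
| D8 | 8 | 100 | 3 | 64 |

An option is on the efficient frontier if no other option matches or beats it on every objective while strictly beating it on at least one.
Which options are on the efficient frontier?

D1, D2, D5, D6, D8

D1: not dominated (best benefit score).
D2: not dominated (best time).
D3: dominated by D1 (time 17≤20, cost 138≤291, risk 7≤8, benefit score 81≥22).
D4: dominated by D8 (time 8≤15, cost 100≤140, risk 3≤5, benefit score 64≥63).
D5: not dominated.
D6: not dominated (best cost).
D7: dominated by D5 (time 13≤20, cost 87≤101, risk 5≤5, benefit score 57≥32).
D8: not dominated (best risk).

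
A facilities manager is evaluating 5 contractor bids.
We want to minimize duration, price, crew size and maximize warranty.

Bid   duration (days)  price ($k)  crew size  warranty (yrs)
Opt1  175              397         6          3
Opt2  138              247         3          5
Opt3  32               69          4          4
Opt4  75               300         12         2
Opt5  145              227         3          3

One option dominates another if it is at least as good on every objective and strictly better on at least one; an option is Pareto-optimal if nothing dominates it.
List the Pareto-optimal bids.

Opt1: dominated by Opt2 (duration 138≤175, price 247≤397, crew size 3≤6, warranty 5≥3).
Opt2: not dominated (best warranty).
Opt3: not dominated (best duration).
Opt4: dominated by Opt3 (duration 32≤75, price 69≤300, crew size 4≤12, warranty 4≥2).
Opt5: not dominated.

Opt2, Opt3, Opt5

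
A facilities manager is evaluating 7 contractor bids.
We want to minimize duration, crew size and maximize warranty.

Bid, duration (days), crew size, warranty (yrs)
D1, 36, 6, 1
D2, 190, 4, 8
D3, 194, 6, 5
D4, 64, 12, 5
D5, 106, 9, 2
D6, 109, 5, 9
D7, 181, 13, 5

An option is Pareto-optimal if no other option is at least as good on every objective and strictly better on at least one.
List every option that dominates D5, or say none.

none

D1: worse on warranty (1 vs 2).
D2: worse on duration (190 vs 106).
D3: worse on duration (194 vs 106).
D4: worse on crew size (12 vs 9).
D6: worse on duration (109 vs 106).
D7: worse on duration (181 vs 106).
No option dominates D5.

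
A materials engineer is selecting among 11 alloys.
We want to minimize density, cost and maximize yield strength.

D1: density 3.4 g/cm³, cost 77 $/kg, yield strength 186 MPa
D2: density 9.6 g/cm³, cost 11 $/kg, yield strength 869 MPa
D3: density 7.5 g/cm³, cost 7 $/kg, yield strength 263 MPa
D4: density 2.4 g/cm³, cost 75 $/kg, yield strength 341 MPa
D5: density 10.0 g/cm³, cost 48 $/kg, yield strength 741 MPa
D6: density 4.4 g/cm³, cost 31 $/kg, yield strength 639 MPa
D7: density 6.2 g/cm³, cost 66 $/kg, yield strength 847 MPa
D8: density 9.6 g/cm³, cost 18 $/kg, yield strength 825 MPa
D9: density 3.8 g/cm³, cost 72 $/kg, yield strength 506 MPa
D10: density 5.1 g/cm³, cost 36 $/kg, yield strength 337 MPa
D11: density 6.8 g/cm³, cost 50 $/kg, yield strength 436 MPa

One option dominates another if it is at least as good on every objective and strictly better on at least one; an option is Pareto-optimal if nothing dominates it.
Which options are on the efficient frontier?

D1: dominated by D4 (density 2.4≤3.4, cost 75≤77, yield strength 341≥186).
D2: not dominated (best yield strength).
D3: not dominated (best cost).
D4: not dominated (best density).
D5: dominated by D2 (density 9.6≤10.0, cost 11≤48, yield strength 869≥741).
D6: not dominated.
D7: not dominated.
D8: dominated by D2 (density 9.6≤9.6, cost 11≤18, yield strength 869≥825).
D9: not dominated.
D10: dominated by D6 (density 4.4≤5.1, cost 31≤36, yield strength 639≥337).
D11: dominated by D6 (density 4.4≤6.8, cost 31≤50, yield strength 639≥436).

D2, D3, D4, D6, D7, D9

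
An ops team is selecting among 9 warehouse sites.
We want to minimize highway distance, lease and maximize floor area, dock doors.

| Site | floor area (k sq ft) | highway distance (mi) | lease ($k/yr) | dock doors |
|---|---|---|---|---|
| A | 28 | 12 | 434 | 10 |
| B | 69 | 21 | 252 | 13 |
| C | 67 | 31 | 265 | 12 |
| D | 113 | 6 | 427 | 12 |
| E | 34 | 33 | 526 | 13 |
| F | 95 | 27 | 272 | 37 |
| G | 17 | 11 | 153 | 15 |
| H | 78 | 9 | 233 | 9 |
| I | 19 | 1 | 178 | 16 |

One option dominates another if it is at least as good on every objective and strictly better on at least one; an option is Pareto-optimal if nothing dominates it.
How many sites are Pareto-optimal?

6

A: dominated by D (floor area 113≥28, highway distance 6≤12, lease 427≤434, dock doors 12≥10).
B: not dominated.
C: dominated by B (floor area 69≥67, highway distance 21≤31, lease 252≤265, dock doors 13≥12).
D: not dominated (best floor area).
E: dominated by B (floor area 69≥34, highway distance 21≤33, lease 252≤526, dock doors 13≥13).
F: not dominated (best dock doors).
G: not dominated (best lease).
H: not dominated.
I: not dominated (best highway distance).
Pareto-optimal: B, D, F, G, H, I → 6.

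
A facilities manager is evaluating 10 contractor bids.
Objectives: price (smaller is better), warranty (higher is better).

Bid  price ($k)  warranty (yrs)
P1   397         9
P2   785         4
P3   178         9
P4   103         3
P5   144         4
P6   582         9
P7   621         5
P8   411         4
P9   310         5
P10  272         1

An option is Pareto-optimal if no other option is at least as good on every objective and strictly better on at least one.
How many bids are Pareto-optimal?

P1: dominated by P3 (price 178≤397, warranty 9≥9).
P2: dominated by P1 (price 397≤785, warranty 9≥4).
P3: not dominated.
P4: not dominated (best price).
P5: not dominated.
P6: dominated by P1 (price 397≤582, warranty 9≥9).
P7: dominated by P1 (price 397≤621, warranty 9≥5).
P8: dominated by P1 (price 397≤411, warranty 9≥4).
P9: dominated by P3 (price 178≤310, warranty 9≥5).
P10: dominated by P3 (price 178≤272, warranty 9≥1).
Pareto-optimal: P3, P4, P5 → 3.

3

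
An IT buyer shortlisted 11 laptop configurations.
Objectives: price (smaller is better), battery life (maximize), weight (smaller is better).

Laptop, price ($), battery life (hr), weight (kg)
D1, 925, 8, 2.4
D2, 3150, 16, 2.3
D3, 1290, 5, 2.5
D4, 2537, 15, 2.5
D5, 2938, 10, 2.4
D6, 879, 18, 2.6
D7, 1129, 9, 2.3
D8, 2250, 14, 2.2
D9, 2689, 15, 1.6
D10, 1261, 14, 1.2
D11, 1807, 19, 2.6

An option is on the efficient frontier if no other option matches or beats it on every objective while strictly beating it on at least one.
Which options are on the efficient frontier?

D1, D2, D4, D6, D7, D9, D10, D11

D1: not dominated.
D2: not dominated.
D3: dominated by D1 (price 925≤1290, battery life 8≥5, weight 2.4≤2.5).
D4: not dominated.
D5: dominated by D8 (price 2250≤2938, battery life 14≥10, weight 2.2≤2.4).
D6: not dominated (best price).
D7: not dominated.
D8: dominated by D10 (price 1261≤2250, battery life 14≥14, weight 1.2≤2.2).
D9: not dominated.
D10: not dominated (best weight).
D11: not dominated (best battery life).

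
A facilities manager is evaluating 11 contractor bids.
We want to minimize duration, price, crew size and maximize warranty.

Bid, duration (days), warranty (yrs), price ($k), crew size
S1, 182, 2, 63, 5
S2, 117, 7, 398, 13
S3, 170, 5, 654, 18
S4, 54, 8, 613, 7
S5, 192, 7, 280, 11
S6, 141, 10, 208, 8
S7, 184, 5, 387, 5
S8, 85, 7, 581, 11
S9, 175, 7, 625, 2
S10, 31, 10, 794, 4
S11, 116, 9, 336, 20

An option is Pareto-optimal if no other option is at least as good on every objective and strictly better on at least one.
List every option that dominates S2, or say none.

none

S1: worse on duration (182 vs 117).
S3: worse on duration (170 vs 117).
S4: worse on price (613 vs 398).
S5: worse on duration (192 vs 117).
S6: worse on duration (141 vs 117).
S7: worse on duration (184 vs 117).
S8: worse on price (581 vs 398).
S9: worse on duration (175 vs 117).
S10: worse on price (794 vs 398).
S11: worse on crew size (20 vs 13).
No option dominates S2.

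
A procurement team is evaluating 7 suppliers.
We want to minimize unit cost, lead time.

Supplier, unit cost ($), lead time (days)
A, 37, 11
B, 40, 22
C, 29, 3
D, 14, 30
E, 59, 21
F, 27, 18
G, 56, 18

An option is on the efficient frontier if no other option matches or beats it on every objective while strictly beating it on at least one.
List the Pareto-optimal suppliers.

C, D, F

A: dominated by C (unit cost 29≤37, lead time 3≤11).
B: dominated by A (unit cost 37≤40, lead time 11≤22).
C: not dominated (best lead time).
D: not dominated (best unit cost).
E: dominated by A (unit cost 37≤59, lead time 11≤21).
F: not dominated.
G: dominated by A (unit cost 37≤56, lead time 11≤18).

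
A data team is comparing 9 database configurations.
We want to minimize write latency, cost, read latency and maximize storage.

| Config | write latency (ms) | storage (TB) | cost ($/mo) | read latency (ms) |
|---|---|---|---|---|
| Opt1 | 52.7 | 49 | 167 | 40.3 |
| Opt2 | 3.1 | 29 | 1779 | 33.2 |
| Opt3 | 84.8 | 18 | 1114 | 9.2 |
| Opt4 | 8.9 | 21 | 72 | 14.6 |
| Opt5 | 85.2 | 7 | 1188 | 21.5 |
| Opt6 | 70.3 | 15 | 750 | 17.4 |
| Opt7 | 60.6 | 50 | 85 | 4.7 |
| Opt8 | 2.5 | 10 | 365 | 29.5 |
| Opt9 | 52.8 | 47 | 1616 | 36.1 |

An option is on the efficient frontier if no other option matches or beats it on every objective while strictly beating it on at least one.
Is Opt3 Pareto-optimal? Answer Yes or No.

Opt7 vs Opt3: write latency 60.6≤84.8, storage 50≥18, cost 85≤1114, read latency 4.7≤9.2 — Opt7 is at least as good on every objective and strictly better on at least one, so Opt7 dominates Opt3.

No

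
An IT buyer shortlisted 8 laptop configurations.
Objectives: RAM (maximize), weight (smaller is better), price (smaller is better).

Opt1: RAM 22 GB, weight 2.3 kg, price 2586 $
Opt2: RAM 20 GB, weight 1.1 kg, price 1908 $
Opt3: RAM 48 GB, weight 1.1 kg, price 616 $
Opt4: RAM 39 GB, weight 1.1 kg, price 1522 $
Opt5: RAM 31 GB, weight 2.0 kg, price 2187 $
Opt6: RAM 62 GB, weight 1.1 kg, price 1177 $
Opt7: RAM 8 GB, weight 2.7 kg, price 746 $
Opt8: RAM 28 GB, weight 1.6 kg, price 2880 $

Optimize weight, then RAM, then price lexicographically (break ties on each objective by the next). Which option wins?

Opt6

First minimize weight: best is 1.1, kept {Opt2, Opt3, Opt4, Opt6}.
Then maximize RAM: best is 62, kept {Opt6}.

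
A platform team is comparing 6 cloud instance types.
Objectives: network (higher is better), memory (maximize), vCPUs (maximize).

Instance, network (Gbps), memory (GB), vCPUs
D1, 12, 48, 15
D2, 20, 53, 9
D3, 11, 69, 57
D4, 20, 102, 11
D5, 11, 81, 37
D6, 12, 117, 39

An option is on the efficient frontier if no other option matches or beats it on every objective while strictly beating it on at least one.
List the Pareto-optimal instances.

D1: dominated by D6 (network 12≥12, memory 117≥48, vCPUs 39≥15).
D2: dominated by D4 (network 20≥20, memory 102≥53, vCPUs 11≥9).
D3: not dominated (best vCPUs).
D4: not dominated.
D5: dominated by D6 (network 12≥11, memory 117≥81, vCPUs 39≥37).
D6: not dominated (best memory).

D3, D4, D6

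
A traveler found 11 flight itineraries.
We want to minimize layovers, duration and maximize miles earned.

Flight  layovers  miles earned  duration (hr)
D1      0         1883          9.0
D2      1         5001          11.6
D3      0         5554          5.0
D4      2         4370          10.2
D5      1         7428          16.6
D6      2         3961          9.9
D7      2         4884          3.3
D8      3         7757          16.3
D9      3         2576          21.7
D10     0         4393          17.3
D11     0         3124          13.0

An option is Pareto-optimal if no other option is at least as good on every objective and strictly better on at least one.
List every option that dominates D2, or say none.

D3: layovers 0≤1, miles earned 5554≥5001, duration 5.0≤11.6 — dominates D2.
Others (D1, D4, D5, D6, D7, D8, D9, D10, D11) are each worse than D2 on at least one objective.

D3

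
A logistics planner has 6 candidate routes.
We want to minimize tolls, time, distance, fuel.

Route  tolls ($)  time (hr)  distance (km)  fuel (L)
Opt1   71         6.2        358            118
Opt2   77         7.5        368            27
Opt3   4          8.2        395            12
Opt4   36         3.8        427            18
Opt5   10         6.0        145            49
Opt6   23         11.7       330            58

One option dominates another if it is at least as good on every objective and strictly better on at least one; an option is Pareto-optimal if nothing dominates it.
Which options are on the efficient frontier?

Opt1: dominated by Opt5 (tolls 10≤71, time 6.0≤6.2, distance 145≤358, fuel 49≤118).
Opt2: not dominated.
Opt3: not dominated (best tolls).
Opt4: not dominated (best time).
Opt5: not dominated (best distance).
Opt6: dominated by Opt5 (tolls 10≤23, time 6.0≤11.7, distance 145≤330, fuel 49≤58).

Opt2, Opt3, Opt4, Opt5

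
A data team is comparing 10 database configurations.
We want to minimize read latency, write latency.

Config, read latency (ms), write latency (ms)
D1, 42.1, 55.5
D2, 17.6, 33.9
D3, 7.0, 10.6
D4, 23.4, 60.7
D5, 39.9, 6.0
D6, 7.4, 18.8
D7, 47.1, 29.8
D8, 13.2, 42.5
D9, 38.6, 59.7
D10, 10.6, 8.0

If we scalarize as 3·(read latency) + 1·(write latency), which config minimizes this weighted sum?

D1: 3·42.1 + 1·55.5 = 181.8
D2: 3·17.6 + 1·33.9 = 86.7
D3: 3·7.0 + 1·10.6 = 31.6
D4: 3·23.4 + 1·60.7 = 130.9
D5: 3·39.9 + 1·6.0 = 125.7
D6: 3·7.4 + 1·18.8 = 41.0
D7: 3·47.1 + 1·29.8 = 171.1
D8: 3·13.2 + 1·42.5 = 82.1
D9: 3·38.6 + 1·59.7 = 175.5
D10: 3·10.6 + 1·8.0 = 39.8
Lowest: D3 at 31.6.

D3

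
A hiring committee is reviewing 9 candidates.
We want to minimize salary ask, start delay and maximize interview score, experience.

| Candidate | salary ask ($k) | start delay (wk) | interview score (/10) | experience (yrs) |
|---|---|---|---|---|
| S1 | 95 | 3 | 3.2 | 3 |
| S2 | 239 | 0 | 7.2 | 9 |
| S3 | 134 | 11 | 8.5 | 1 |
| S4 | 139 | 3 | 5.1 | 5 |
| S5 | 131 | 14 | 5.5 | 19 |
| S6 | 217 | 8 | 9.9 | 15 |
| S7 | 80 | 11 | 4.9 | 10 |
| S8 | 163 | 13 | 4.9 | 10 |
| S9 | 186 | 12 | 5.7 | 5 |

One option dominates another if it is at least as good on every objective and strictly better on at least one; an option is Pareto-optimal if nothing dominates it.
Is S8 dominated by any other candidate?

Yes

S7 vs S8: salary ask 80≤163, start delay 11≤13, interview score 4.9≥4.9, experience 10≥10 — S7 is at least as good on every objective and strictly better on at least one, so S7 dominates S8.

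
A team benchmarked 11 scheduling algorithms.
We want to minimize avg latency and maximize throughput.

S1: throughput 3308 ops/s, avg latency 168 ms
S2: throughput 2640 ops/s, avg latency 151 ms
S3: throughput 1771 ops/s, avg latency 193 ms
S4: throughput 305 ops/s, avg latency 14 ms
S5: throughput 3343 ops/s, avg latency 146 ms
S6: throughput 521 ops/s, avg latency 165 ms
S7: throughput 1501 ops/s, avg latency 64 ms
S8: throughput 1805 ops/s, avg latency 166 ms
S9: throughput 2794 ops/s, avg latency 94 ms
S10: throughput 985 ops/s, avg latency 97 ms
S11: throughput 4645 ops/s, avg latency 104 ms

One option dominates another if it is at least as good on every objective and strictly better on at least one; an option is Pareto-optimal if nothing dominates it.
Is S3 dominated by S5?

Yes

S5 vs S3: throughput 3343≥1771, avg latency 146≤193 — S5 is at least as good on every objective with at least one strict improvement.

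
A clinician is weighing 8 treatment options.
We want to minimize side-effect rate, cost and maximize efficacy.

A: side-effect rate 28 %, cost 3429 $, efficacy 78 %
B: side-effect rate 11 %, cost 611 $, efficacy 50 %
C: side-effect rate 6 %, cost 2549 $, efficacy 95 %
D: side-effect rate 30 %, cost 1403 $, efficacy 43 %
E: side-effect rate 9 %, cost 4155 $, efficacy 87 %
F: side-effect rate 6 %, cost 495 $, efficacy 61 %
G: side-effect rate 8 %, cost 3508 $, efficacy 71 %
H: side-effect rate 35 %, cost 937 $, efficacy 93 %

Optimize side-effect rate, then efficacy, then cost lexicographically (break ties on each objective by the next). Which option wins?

C

First minimize side-effect rate: best is 6, kept {C, F}.
Then maximize efficacy: best is 95, kept {C}.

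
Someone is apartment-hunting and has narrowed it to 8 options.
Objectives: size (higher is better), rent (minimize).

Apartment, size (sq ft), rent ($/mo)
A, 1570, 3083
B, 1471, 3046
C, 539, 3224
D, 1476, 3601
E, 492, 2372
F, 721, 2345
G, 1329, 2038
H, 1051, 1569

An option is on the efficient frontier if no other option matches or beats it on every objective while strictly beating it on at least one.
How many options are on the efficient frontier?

A: not dominated (best size).
B: not dominated.
C: dominated by A (size 1570≥539, rent 3083≤3224).
D: dominated by A (size 1570≥1476, rent 3083≤3601).
E: dominated by F (size 721≥492, rent 2345≤2372).
F: dominated by G (size 1329≥721, rent 2038≤2345).
G: not dominated.
H: not dominated (best rent).
Pareto-optimal: A, B, G, H → 4.

4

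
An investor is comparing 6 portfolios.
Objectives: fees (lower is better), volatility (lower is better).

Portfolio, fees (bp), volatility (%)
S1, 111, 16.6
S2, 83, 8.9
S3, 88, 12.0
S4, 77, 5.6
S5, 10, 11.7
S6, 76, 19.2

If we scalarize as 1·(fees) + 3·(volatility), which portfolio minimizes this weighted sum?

S5

S1: 1·111 + 3·16.6 = 160.8
S2: 1·83 + 3·8.9 = 109.7
S3: 1·88 + 3·12.0 = 124.0
S4: 1·77 + 3·5.6 = 93.8
S5: 1·10 + 3·11.7 = 45.1
S6: 1·76 + 3·19.2 = 133.6
Lowest: S5 at 45.1.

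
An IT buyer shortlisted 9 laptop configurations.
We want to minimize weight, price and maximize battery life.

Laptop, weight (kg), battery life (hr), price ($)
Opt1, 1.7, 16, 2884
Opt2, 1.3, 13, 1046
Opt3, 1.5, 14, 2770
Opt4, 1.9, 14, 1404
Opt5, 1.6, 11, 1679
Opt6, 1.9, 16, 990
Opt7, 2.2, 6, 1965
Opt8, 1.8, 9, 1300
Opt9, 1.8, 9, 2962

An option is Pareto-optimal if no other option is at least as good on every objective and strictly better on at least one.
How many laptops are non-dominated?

Opt1: not dominated.
Opt2: not dominated (best weight).
Opt3: not dominated.
Opt4: dominated by Opt6 (weight 1.9≤1.9, battery life 16≥14, price 990≤1404).
Opt5: dominated by Opt2 (weight 1.3≤1.6, battery life 13≥11, price 1046≤1679).
Opt6: not dominated (best price).
Opt7: dominated by Opt2 (weight 1.3≤2.2, battery life 13≥6, price 1046≤1965).
Opt8: dominated by Opt2 (weight 1.3≤1.8, battery life 13≥9, price 1046≤1300).
Opt9: dominated by Opt1 (weight 1.7≤1.8, battery life 16≥9, price 2884≤2962).
Pareto-optimal: Opt1, Opt2, Opt3, Opt6 → 4.

4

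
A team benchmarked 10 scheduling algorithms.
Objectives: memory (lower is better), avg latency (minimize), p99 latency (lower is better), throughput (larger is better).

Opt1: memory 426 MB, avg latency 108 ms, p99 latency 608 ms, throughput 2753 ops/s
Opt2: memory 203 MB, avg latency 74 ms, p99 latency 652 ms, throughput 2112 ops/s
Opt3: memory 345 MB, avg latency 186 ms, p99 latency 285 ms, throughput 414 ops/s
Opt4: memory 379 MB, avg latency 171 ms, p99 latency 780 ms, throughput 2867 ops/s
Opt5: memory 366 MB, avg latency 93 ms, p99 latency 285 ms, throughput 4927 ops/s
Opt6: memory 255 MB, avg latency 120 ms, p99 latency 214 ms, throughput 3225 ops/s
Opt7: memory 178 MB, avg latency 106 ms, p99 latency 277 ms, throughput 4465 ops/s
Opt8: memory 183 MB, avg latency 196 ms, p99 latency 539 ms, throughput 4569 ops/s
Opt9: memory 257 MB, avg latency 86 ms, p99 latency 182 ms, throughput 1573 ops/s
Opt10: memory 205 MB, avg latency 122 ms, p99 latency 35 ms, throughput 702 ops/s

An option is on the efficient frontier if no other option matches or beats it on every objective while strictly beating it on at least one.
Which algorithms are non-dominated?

Opt2, Opt5, Opt6, Opt7, Opt8, Opt9, Opt10

Opt1: dominated by Opt5 (memory 366≤426, avg latency 93≤108, p99 latency 285≤608, throughput 4927≥2753).
Opt2: not dominated (best avg latency).
Opt3: dominated by Opt6 (memory 255≤345, avg latency 120≤186, p99 latency 214≤285, throughput 3225≥414).
Opt4: dominated by Opt5 (memory 366≤379, avg latency 93≤171, p99 latency 285≤780, throughput 4927≥2867).
Opt5: not dominated (best throughput).
Opt6: not dominated.
Opt7: not dominated (best memory).
Opt8: not dominated.
Opt9: not dominated.
Opt10: not dominated (best p99 latency).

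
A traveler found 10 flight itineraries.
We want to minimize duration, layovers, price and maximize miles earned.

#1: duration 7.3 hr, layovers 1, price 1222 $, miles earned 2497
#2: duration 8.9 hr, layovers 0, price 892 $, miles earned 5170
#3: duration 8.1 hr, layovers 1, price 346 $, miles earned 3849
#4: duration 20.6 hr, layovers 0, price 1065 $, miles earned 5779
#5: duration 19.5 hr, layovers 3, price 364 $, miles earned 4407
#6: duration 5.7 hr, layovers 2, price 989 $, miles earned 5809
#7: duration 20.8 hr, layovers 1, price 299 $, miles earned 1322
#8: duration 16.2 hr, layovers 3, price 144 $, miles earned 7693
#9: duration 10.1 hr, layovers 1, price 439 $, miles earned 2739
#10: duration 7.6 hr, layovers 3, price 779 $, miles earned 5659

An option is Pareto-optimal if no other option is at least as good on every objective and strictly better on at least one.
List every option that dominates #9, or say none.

#3: duration 8.1≤10.1, layovers 1≤1, price 346≤439, miles earned 3849≥2739 — dominates #9.
Others (#1, #2, #4, #5, #6, #7, #8, #10) are each worse than #9 on at least one objective.

#3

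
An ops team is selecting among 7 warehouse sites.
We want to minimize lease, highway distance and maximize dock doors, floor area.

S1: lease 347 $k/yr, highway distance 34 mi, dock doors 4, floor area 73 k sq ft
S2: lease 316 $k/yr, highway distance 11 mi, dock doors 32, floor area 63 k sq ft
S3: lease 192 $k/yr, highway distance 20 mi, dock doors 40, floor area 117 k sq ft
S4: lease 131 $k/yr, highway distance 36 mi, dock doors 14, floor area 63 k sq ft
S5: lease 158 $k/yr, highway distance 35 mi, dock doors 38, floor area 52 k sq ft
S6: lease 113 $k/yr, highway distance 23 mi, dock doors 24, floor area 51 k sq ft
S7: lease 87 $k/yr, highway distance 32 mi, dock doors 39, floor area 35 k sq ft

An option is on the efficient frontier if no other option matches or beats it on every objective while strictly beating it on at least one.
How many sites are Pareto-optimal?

6

S1: dominated by S3 (lease 192≤347, highway distance 20≤34, dock doors 40≥4, floor area 117≥73).
S2: not dominated (best highway distance).
S3: not dominated (best dock doors).
S4: not dominated.
S5: not dominated.
S6: not dominated.
S7: not dominated (best lease).
Pareto-optimal: S2, S3, S4, S5, S6, S7 → 6.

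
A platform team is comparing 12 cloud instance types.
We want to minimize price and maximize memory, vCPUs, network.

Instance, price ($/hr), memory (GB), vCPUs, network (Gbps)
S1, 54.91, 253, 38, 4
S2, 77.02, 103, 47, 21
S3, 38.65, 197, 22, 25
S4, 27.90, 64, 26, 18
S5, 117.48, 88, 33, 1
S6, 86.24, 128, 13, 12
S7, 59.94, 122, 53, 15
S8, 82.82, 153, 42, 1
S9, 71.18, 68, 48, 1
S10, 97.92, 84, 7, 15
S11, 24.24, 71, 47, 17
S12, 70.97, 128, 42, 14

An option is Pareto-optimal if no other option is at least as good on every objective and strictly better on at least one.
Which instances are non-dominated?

S1: not dominated (best memory).
S2: not dominated.
S3: not dominated (best network).
S4: not dominated.
S5: dominated by S1 (price 54.91≤117.48, memory 253≥88, vCPUs 38≥33, network 4≥1).
S6: dominated by S3 (price 38.65≤86.24, memory 197≥128, vCPUs 22≥13, network 25≥12).
S7: not dominated (best vCPUs).
S8: not dominated.
S9: dominated by S7 (price 59.94≤71.18, memory 122≥68, vCPUs 53≥48, network 15≥1).
S10: dominated by S2 (price 77.02≤97.92, memory 103≥84, vCPUs 47≥7, network 21≥15).
S11: not dominated (best price).
S12: not dominated.

S1, S2, S3, S4, S7, S8, S11, S12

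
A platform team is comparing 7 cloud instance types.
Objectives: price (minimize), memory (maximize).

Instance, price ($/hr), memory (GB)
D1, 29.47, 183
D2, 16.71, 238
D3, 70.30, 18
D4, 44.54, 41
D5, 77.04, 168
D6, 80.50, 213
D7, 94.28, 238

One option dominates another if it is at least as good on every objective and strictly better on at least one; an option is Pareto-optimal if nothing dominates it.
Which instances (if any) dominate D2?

D1: worse on price (29.47 vs 16.71).
D3: worse on price (70.30 vs 16.71).
D4: worse on price (44.54 vs 16.71).
D5: worse on price (77.04 vs 16.71).
D6: worse on price (80.50 vs 16.71).
D7: worse on price (94.28 vs 16.71).
No option dominates D2.

none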